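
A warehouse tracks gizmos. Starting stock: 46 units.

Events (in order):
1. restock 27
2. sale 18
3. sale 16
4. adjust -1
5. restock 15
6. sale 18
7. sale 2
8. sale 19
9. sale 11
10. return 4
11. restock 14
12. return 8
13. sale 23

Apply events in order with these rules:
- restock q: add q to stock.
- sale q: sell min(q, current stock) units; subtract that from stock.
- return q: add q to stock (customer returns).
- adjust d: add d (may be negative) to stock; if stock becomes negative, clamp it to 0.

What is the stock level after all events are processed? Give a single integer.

Answer: 6

Derivation:
Processing events:
Start: stock = 46
  Event 1 (restock 27): 46 + 27 = 73
  Event 2 (sale 18): sell min(18,73)=18. stock: 73 - 18 = 55. total_sold = 18
  Event 3 (sale 16): sell min(16,55)=16. stock: 55 - 16 = 39. total_sold = 34
  Event 4 (adjust -1): 39 + -1 = 38
  Event 5 (restock 15): 38 + 15 = 53
  Event 6 (sale 18): sell min(18,53)=18. stock: 53 - 18 = 35. total_sold = 52
  Event 7 (sale 2): sell min(2,35)=2. stock: 35 - 2 = 33. total_sold = 54
  Event 8 (sale 19): sell min(19,33)=19. stock: 33 - 19 = 14. total_sold = 73
  Event 9 (sale 11): sell min(11,14)=11. stock: 14 - 11 = 3. total_sold = 84
  Event 10 (return 4): 3 + 4 = 7
  Event 11 (restock 14): 7 + 14 = 21
  Event 12 (return 8): 21 + 8 = 29
  Event 13 (sale 23): sell min(23,29)=23. stock: 29 - 23 = 6. total_sold = 107
Final: stock = 6, total_sold = 107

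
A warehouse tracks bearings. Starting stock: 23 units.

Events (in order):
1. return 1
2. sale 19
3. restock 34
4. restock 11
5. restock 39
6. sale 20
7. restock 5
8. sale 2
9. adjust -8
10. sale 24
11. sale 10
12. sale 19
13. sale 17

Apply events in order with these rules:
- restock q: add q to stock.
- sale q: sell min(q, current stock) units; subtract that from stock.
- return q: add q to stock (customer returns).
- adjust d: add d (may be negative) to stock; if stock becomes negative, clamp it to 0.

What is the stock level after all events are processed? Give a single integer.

Processing events:
Start: stock = 23
  Event 1 (return 1): 23 + 1 = 24
  Event 2 (sale 19): sell min(19,24)=19. stock: 24 - 19 = 5. total_sold = 19
  Event 3 (restock 34): 5 + 34 = 39
  Event 4 (restock 11): 39 + 11 = 50
  Event 5 (restock 39): 50 + 39 = 89
  Event 6 (sale 20): sell min(20,89)=20. stock: 89 - 20 = 69. total_sold = 39
  Event 7 (restock 5): 69 + 5 = 74
  Event 8 (sale 2): sell min(2,74)=2. stock: 74 - 2 = 72. total_sold = 41
  Event 9 (adjust -8): 72 + -8 = 64
  Event 10 (sale 24): sell min(24,64)=24. stock: 64 - 24 = 40. total_sold = 65
  Event 11 (sale 10): sell min(10,40)=10. stock: 40 - 10 = 30. total_sold = 75
  Event 12 (sale 19): sell min(19,30)=19. stock: 30 - 19 = 11. total_sold = 94
  Event 13 (sale 17): sell min(17,11)=11. stock: 11 - 11 = 0. total_sold = 105
Final: stock = 0, total_sold = 105

Answer: 0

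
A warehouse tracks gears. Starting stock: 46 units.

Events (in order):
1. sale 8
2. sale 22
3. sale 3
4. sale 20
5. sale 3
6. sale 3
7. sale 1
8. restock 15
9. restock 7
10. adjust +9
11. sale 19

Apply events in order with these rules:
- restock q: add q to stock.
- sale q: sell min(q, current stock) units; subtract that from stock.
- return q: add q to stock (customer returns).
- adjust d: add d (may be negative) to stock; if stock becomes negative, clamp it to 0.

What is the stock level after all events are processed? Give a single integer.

Processing events:
Start: stock = 46
  Event 1 (sale 8): sell min(8,46)=8. stock: 46 - 8 = 38. total_sold = 8
  Event 2 (sale 22): sell min(22,38)=22. stock: 38 - 22 = 16. total_sold = 30
  Event 3 (sale 3): sell min(3,16)=3. stock: 16 - 3 = 13. total_sold = 33
  Event 4 (sale 20): sell min(20,13)=13. stock: 13 - 13 = 0. total_sold = 46
  Event 5 (sale 3): sell min(3,0)=0. stock: 0 - 0 = 0. total_sold = 46
  Event 6 (sale 3): sell min(3,0)=0. stock: 0 - 0 = 0. total_sold = 46
  Event 7 (sale 1): sell min(1,0)=0. stock: 0 - 0 = 0. total_sold = 46
  Event 8 (restock 15): 0 + 15 = 15
  Event 9 (restock 7): 15 + 7 = 22
  Event 10 (adjust +9): 22 + 9 = 31
  Event 11 (sale 19): sell min(19,31)=19. stock: 31 - 19 = 12. total_sold = 65
Final: stock = 12, total_sold = 65

Answer: 12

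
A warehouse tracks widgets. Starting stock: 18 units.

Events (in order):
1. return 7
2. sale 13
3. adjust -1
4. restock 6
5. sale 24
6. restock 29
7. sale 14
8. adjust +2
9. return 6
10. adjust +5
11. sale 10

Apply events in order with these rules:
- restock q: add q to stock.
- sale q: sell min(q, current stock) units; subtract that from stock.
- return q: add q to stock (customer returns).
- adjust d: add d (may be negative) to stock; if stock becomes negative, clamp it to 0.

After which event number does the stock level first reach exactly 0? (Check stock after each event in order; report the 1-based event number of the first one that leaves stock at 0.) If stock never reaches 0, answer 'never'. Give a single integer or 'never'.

Processing events:
Start: stock = 18
  Event 1 (return 7): 18 + 7 = 25
  Event 2 (sale 13): sell min(13,25)=13. stock: 25 - 13 = 12. total_sold = 13
  Event 3 (adjust -1): 12 + -1 = 11
  Event 4 (restock 6): 11 + 6 = 17
  Event 5 (sale 24): sell min(24,17)=17. stock: 17 - 17 = 0. total_sold = 30
  Event 6 (restock 29): 0 + 29 = 29
  Event 7 (sale 14): sell min(14,29)=14. stock: 29 - 14 = 15. total_sold = 44
  Event 8 (adjust +2): 15 + 2 = 17
  Event 9 (return 6): 17 + 6 = 23
  Event 10 (adjust +5): 23 + 5 = 28
  Event 11 (sale 10): sell min(10,28)=10. stock: 28 - 10 = 18. total_sold = 54
Final: stock = 18, total_sold = 54

First zero at event 5.

Answer: 5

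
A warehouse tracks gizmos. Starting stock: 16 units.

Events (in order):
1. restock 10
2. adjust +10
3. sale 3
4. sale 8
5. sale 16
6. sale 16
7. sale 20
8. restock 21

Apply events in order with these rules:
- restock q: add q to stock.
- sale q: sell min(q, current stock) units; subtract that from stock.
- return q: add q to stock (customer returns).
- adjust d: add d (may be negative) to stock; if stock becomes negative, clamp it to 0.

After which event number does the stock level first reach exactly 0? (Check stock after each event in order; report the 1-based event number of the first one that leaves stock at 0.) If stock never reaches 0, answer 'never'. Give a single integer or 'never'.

Processing events:
Start: stock = 16
  Event 1 (restock 10): 16 + 10 = 26
  Event 2 (adjust +10): 26 + 10 = 36
  Event 3 (sale 3): sell min(3,36)=3. stock: 36 - 3 = 33. total_sold = 3
  Event 4 (sale 8): sell min(8,33)=8. stock: 33 - 8 = 25. total_sold = 11
  Event 5 (sale 16): sell min(16,25)=16. stock: 25 - 16 = 9. total_sold = 27
  Event 6 (sale 16): sell min(16,9)=9. stock: 9 - 9 = 0. total_sold = 36
  Event 7 (sale 20): sell min(20,0)=0. stock: 0 - 0 = 0. total_sold = 36
  Event 8 (restock 21): 0 + 21 = 21
Final: stock = 21, total_sold = 36

First zero at event 6.

Answer: 6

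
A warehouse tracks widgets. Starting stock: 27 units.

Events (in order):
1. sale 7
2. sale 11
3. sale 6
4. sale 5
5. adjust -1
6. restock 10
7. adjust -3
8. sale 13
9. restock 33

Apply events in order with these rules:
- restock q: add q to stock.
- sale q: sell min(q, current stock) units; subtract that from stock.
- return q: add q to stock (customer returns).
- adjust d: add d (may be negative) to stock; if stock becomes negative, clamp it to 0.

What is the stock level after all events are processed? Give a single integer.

Processing events:
Start: stock = 27
  Event 1 (sale 7): sell min(7,27)=7. stock: 27 - 7 = 20. total_sold = 7
  Event 2 (sale 11): sell min(11,20)=11. stock: 20 - 11 = 9. total_sold = 18
  Event 3 (sale 6): sell min(6,9)=6. stock: 9 - 6 = 3. total_sold = 24
  Event 4 (sale 5): sell min(5,3)=3. stock: 3 - 3 = 0. total_sold = 27
  Event 5 (adjust -1): 0 + -1 = 0 (clamped to 0)
  Event 6 (restock 10): 0 + 10 = 10
  Event 7 (adjust -3): 10 + -3 = 7
  Event 8 (sale 13): sell min(13,7)=7. stock: 7 - 7 = 0. total_sold = 34
  Event 9 (restock 33): 0 + 33 = 33
Final: stock = 33, total_sold = 34

Answer: 33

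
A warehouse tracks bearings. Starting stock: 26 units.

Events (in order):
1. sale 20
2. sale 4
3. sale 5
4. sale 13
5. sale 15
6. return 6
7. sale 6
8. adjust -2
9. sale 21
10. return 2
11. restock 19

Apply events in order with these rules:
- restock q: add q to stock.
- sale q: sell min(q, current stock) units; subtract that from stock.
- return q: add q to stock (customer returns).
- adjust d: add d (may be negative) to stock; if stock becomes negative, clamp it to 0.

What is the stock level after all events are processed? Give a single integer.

Processing events:
Start: stock = 26
  Event 1 (sale 20): sell min(20,26)=20. stock: 26 - 20 = 6. total_sold = 20
  Event 2 (sale 4): sell min(4,6)=4. stock: 6 - 4 = 2. total_sold = 24
  Event 3 (sale 5): sell min(5,2)=2. stock: 2 - 2 = 0. total_sold = 26
  Event 4 (sale 13): sell min(13,0)=0. stock: 0 - 0 = 0. total_sold = 26
  Event 5 (sale 15): sell min(15,0)=0. stock: 0 - 0 = 0. total_sold = 26
  Event 6 (return 6): 0 + 6 = 6
  Event 7 (sale 6): sell min(6,6)=6. stock: 6 - 6 = 0. total_sold = 32
  Event 8 (adjust -2): 0 + -2 = 0 (clamped to 0)
  Event 9 (sale 21): sell min(21,0)=0. stock: 0 - 0 = 0. total_sold = 32
  Event 10 (return 2): 0 + 2 = 2
  Event 11 (restock 19): 2 + 19 = 21
Final: stock = 21, total_sold = 32

Answer: 21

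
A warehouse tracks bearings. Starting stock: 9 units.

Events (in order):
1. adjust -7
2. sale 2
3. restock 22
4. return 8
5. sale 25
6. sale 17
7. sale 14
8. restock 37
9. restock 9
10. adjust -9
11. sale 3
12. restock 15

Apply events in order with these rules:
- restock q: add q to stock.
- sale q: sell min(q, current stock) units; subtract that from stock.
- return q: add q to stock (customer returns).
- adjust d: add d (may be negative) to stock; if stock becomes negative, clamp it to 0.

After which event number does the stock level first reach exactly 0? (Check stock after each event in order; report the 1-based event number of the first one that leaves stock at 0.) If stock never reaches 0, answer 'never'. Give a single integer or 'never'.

Answer: 2

Derivation:
Processing events:
Start: stock = 9
  Event 1 (adjust -7): 9 + -7 = 2
  Event 2 (sale 2): sell min(2,2)=2. stock: 2 - 2 = 0. total_sold = 2
  Event 3 (restock 22): 0 + 22 = 22
  Event 4 (return 8): 22 + 8 = 30
  Event 5 (sale 25): sell min(25,30)=25. stock: 30 - 25 = 5. total_sold = 27
  Event 6 (sale 17): sell min(17,5)=5. stock: 5 - 5 = 0. total_sold = 32
  Event 7 (sale 14): sell min(14,0)=0. stock: 0 - 0 = 0. total_sold = 32
  Event 8 (restock 37): 0 + 37 = 37
  Event 9 (restock 9): 37 + 9 = 46
  Event 10 (adjust -9): 46 + -9 = 37
  Event 11 (sale 3): sell min(3,37)=3. stock: 37 - 3 = 34. total_sold = 35
  Event 12 (restock 15): 34 + 15 = 49
Final: stock = 49, total_sold = 35

First zero at event 2.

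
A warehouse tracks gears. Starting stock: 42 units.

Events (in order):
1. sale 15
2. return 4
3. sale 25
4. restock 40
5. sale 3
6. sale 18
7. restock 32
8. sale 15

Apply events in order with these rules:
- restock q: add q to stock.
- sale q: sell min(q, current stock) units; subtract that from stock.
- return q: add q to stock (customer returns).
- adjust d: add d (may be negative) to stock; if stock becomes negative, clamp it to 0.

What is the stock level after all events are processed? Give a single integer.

Processing events:
Start: stock = 42
  Event 1 (sale 15): sell min(15,42)=15. stock: 42 - 15 = 27. total_sold = 15
  Event 2 (return 4): 27 + 4 = 31
  Event 3 (sale 25): sell min(25,31)=25. stock: 31 - 25 = 6. total_sold = 40
  Event 4 (restock 40): 6 + 40 = 46
  Event 5 (sale 3): sell min(3,46)=3. stock: 46 - 3 = 43. total_sold = 43
  Event 6 (sale 18): sell min(18,43)=18. stock: 43 - 18 = 25. total_sold = 61
  Event 7 (restock 32): 25 + 32 = 57
  Event 8 (sale 15): sell min(15,57)=15. stock: 57 - 15 = 42. total_sold = 76
Final: stock = 42, total_sold = 76

Answer: 42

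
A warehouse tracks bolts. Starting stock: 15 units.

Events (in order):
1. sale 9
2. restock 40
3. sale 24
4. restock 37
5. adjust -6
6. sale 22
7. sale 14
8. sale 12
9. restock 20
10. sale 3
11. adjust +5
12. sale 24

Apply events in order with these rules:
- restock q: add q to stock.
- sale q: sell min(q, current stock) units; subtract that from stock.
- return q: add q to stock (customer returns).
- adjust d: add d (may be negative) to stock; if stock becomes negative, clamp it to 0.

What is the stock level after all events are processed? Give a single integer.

Answer: 3

Derivation:
Processing events:
Start: stock = 15
  Event 1 (sale 9): sell min(9,15)=9. stock: 15 - 9 = 6. total_sold = 9
  Event 2 (restock 40): 6 + 40 = 46
  Event 3 (sale 24): sell min(24,46)=24. stock: 46 - 24 = 22. total_sold = 33
  Event 4 (restock 37): 22 + 37 = 59
  Event 5 (adjust -6): 59 + -6 = 53
  Event 6 (sale 22): sell min(22,53)=22. stock: 53 - 22 = 31. total_sold = 55
  Event 7 (sale 14): sell min(14,31)=14. stock: 31 - 14 = 17. total_sold = 69
  Event 8 (sale 12): sell min(12,17)=12. stock: 17 - 12 = 5. total_sold = 81
  Event 9 (restock 20): 5 + 20 = 25
  Event 10 (sale 3): sell min(3,25)=3. stock: 25 - 3 = 22. total_sold = 84
  Event 11 (adjust +5): 22 + 5 = 27
  Event 12 (sale 24): sell min(24,27)=24. stock: 27 - 24 = 3. total_sold = 108
Final: stock = 3, total_sold = 108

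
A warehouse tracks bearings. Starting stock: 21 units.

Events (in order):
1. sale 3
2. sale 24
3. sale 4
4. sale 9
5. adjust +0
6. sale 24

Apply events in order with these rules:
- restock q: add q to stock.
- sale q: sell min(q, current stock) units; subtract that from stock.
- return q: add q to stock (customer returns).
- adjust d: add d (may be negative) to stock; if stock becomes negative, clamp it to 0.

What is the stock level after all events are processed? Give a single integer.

Processing events:
Start: stock = 21
  Event 1 (sale 3): sell min(3,21)=3. stock: 21 - 3 = 18. total_sold = 3
  Event 2 (sale 24): sell min(24,18)=18. stock: 18 - 18 = 0. total_sold = 21
  Event 3 (sale 4): sell min(4,0)=0. stock: 0 - 0 = 0. total_sold = 21
  Event 4 (sale 9): sell min(9,0)=0. stock: 0 - 0 = 0. total_sold = 21
  Event 5 (adjust +0): 0 + 0 = 0
  Event 6 (sale 24): sell min(24,0)=0. stock: 0 - 0 = 0. total_sold = 21
Final: stock = 0, total_sold = 21

Answer: 0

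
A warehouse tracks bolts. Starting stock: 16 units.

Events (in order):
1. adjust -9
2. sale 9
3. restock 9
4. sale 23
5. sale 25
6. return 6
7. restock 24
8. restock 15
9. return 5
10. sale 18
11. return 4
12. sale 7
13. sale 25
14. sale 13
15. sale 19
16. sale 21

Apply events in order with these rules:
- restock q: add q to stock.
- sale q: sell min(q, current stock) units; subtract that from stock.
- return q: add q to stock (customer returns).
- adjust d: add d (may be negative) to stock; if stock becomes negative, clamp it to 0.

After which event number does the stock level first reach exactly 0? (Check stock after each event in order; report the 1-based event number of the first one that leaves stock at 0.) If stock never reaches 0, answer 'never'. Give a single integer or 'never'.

Processing events:
Start: stock = 16
  Event 1 (adjust -9): 16 + -9 = 7
  Event 2 (sale 9): sell min(9,7)=7. stock: 7 - 7 = 0. total_sold = 7
  Event 3 (restock 9): 0 + 9 = 9
  Event 4 (sale 23): sell min(23,9)=9. stock: 9 - 9 = 0. total_sold = 16
  Event 5 (sale 25): sell min(25,0)=0. stock: 0 - 0 = 0. total_sold = 16
  Event 6 (return 6): 0 + 6 = 6
  Event 7 (restock 24): 6 + 24 = 30
  Event 8 (restock 15): 30 + 15 = 45
  Event 9 (return 5): 45 + 5 = 50
  Event 10 (sale 18): sell min(18,50)=18. stock: 50 - 18 = 32. total_sold = 34
  Event 11 (return 4): 32 + 4 = 36
  Event 12 (sale 7): sell min(7,36)=7. stock: 36 - 7 = 29. total_sold = 41
  Event 13 (sale 25): sell min(25,29)=25. stock: 29 - 25 = 4. total_sold = 66
  Event 14 (sale 13): sell min(13,4)=4. stock: 4 - 4 = 0. total_sold = 70
  Event 15 (sale 19): sell min(19,0)=0. stock: 0 - 0 = 0. total_sold = 70
  Event 16 (sale 21): sell min(21,0)=0. stock: 0 - 0 = 0. total_sold = 70
Final: stock = 0, total_sold = 70

First zero at event 2.

Answer: 2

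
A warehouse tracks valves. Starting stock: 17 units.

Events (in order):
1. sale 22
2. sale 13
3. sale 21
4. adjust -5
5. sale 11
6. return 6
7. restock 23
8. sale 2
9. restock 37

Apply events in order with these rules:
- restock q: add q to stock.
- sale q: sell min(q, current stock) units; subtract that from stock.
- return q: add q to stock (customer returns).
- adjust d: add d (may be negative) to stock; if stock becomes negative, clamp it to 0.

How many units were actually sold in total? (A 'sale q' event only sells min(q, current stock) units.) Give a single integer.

Processing events:
Start: stock = 17
  Event 1 (sale 22): sell min(22,17)=17. stock: 17 - 17 = 0. total_sold = 17
  Event 2 (sale 13): sell min(13,0)=0. stock: 0 - 0 = 0. total_sold = 17
  Event 3 (sale 21): sell min(21,0)=0. stock: 0 - 0 = 0. total_sold = 17
  Event 4 (adjust -5): 0 + -5 = 0 (clamped to 0)
  Event 5 (sale 11): sell min(11,0)=0. stock: 0 - 0 = 0. total_sold = 17
  Event 6 (return 6): 0 + 6 = 6
  Event 7 (restock 23): 6 + 23 = 29
  Event 8 (sale 2): sell min(2,29)=2. stock: 29 - 2 = 27. total_sold = 19
  Event 9 (restock 37): 27 + 37 = 64
Final: stock = 64, total_sold = 19

Answer: 19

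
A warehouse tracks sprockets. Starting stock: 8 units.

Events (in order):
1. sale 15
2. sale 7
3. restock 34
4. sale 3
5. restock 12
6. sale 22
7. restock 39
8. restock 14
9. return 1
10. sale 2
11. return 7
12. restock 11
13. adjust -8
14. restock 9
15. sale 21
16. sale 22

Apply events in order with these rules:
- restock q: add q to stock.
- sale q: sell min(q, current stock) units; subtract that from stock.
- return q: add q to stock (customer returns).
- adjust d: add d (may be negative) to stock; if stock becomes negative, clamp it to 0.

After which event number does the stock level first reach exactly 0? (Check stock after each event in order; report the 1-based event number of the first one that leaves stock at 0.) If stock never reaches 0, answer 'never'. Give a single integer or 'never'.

Answer: 1

Derivation:
Processing events:
Start: stock = 8
  Event 1 (sale 15): sell min(15,8)=8. stock: 8 - 8 = 0. total_sold = 8
  Event 2 (sale 7): sell min(7,0)=0. stock: 0 - 0 = 0. total_sold = 8
  Event 3 (restock 34): 0 + 34 = 34
  Event 4 (sale 3): sell min(3,34)=3. stock: 34 - 3 = 31. total_sold = 11
  Event 5 (restock 12): 31 + 12 = 43
  Event 6 (sale 22): sell min(22,43)=22. stock: 43 - 22 = 21. total_sold = 33
  Event 7 (restock 39): 21 + 39 = 60
  Event 8 (restock 14): 60 + 14 = 74
  Event 9 (return 1): 74 + 1 = 75
  Event 10 (sale 2): sell min(2,75)=2. stock: 75 - 2 = 73. total_sold = 35
  Event 11 (return 7): 73 + 7 = 80
  Event 12 (restock 11): 80 + 11 = 91
  Event 13 (adjust -8): 91 + -8 = 83
  Event 14 (restock 9): 83 + 9 = 92
  Event 15 (sale 21): sell min(21,92)=21. stock: 92 - 21 = 71. total_sold = 56
  Event 16 (sale 22): sell min(22,71)=22. stock: 71 - 22 = 49. total_sold = 78
Final: stock = 49, total_sold = 78

First zero at event 1.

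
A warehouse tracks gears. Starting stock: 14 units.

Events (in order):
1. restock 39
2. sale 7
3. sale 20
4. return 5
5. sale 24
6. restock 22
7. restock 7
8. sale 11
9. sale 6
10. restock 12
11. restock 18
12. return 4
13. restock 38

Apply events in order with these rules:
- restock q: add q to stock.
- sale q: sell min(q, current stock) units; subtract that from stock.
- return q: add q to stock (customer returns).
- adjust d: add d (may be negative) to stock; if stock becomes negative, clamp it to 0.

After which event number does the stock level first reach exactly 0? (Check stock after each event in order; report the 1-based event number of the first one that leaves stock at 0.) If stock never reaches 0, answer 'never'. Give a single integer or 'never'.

Answer: never

Derivation:
Processing events:
Start: stock = 14
  Event 1 (restock 39): 14 + 39 = 53
  Event 2 (sale 7): sell min(7,53)=7. stock: 53 - 7 = 46. total_sold = 7
  Event 3 (sale 20): sell min(20,46)=20. stock: 46 - 20 = 26. total_sold = 27
  Event 4 (return 5): 26 + 5 = 31
  Event 5 (sale 24): sell min(24,31)=24. stock: 31 - 24 = 7. total_sold = 51
  Event 6 (restock 22): 7 + 22 = 29
  Event 7 (restock 7): 29 + 7 = 36
  Event 8 (sale 11): sell min(11,36)=11. stock: 36 - 11 = 25. total_sold = 62
  Event 9 (sale 6): sell min(6,25)=6. stock: 25 - 6 = 19. total_sold = 68
  Event 10 (restock 12): 19 + 12 = 31
  Event 11 (restock 18): 31 + 18 = 49
  Event 12 (return 4): 49 + 4 = 53
  Event 13 (restock 38): 53 + 38 = 91
Final: stock = 91, total_sold = 68

Stock never reaches 0.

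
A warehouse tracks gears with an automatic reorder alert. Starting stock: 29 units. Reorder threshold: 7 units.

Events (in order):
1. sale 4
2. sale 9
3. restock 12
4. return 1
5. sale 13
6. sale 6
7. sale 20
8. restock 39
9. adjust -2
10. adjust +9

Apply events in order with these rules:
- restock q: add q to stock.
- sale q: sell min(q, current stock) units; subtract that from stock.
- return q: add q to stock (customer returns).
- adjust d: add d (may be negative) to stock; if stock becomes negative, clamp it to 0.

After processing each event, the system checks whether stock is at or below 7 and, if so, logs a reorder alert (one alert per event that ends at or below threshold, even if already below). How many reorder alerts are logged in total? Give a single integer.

Answer: 1

Derivation:
Processing events:
Start: stock = 29
  Event 1 (sale 4): sell min(4,29)=4. stock: 29 - 4 = 25. total_sold = 4
  Event 2 (sale 9): sell min(9,25)=9. stock: 25 - 9 = 16. total_sold = 13
  Event 3 (restock 12): 16 + 12 = 28
  Event 4 (return 1): 28 + 1 = 29
  Event 5 (sale 13): sell min(13,29)=13. stock: 29 - 13 = 16. total_sold = 26
  Event 6 (sale 6): sell min(6,16)=6. stock: 16 - 6 = 10. total_sold = 32
  Event 7 (sale 20): sell min(20,10)=10. stock: 10 - 10 = 0. total_sold = 42
  Event 8 (restock 39): 0 + 39 = 39
  Event 9 (adjust -2): 39 + -2 = 37
  Event 10 (adjust +9): 37 + 9 = 46
Final: stock = 46, total_sold = 42

Checking against threshold 7:
  After event 1: stock=25 > 7
  After event 2: stock=16 > 7
  After event 3: stock=28 > 7
  After event 4: stock=29 > 7
  After event 5: stock=16 > 7
  After event 6: stock=10 > 7
  After event 7: stock=0 <= 7 -> ALERT
  After event 8: stock=39 > 7
  After event 9: stock=37 > 7
  After event 10: stock=46 > 7
Alert events: [7]. Count = 1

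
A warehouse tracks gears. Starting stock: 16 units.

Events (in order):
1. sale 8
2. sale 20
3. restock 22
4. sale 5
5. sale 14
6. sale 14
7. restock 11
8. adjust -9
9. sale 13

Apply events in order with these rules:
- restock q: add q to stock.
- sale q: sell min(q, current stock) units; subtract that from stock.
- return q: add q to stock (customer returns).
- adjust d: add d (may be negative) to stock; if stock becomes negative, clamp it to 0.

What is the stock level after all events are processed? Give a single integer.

Processing events:
Start: stock = 16
  Event 1 (sale 8): sell min(8,16)=8. stock: 16 - 8 = 8. total_sold = 8
  Event 2 (sale 20): sell min(20,8)=8. stock: 8 - 8 = 0. total_sold = 16
  Event 3 (restock 22): 0 + 22 = 22
  Event 4 (sale 5): sell min(5,22)=5. stock: 22 - 5 = 17. total_sold = 21
  Event 5 (sale 14): sell min(14,17)=14. stock: 17 - 14 = 3. total_sold = 35
  Event 6 (sale 14): sell min(14,3)=3. stock: 3 - 3 = 0. total_sold = 38
  Event 7 (restock 11): 0 + 11 = 11
  Event 8 (adjust -9): 11 + -9 = 2
  Event 9 (sale 13): sell min(13,2)=2. stock: 2 - 2 = 0. total_sold = 40
Final: stock = 0, total_sold = 40

Answer: 0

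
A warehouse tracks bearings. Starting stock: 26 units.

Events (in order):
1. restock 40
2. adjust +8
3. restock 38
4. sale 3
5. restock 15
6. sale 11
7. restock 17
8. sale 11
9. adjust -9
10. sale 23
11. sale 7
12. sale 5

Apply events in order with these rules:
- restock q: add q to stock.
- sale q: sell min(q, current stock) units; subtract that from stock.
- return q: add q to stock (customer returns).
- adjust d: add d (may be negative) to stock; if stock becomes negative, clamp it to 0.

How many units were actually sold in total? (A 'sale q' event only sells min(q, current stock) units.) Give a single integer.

Answer: 60

Derivation:
Processing events:
Start: stock = 26
  Event 1 (restock 40): 26 + 40 = 66
  Event 2 (adjust +8): 66 + 8 = 74
  Event 3 (restock 38): 74 + 38 = 112
  Event 4 (sale 3): sell min(3,112)=3. stock: 112 - 3 = 109. total_sold = 3
  Event 5 (restock 15): 109 + 15 = 124
  Event 6 (sale 11): sell min(11,124)=11. stock: 124 - 11 = 113. total_sold = 14
  Event 7 (restock 17): 113 + 17 = 130
  Event 8 (sale 11): sell min(11,130)=11. stock: 130 - 11 = 119. total_sold = 25
  Event 9 (adjust -9): 119 + -9 = 110
  Event 10 (sale 23): sell min(23,110)=23. stock: 110 - 23 = 87. total_sold = 48
  Event 11 (sale 7): sell min(7,87)=7. stock: 87 - 7 = 80. total_sold = 55
  Event 12 (sale 5): sell min(5,80)=5. stock: 80 - 5 = 75. total_sold = 60
Final: stock = 75, total_sold = 60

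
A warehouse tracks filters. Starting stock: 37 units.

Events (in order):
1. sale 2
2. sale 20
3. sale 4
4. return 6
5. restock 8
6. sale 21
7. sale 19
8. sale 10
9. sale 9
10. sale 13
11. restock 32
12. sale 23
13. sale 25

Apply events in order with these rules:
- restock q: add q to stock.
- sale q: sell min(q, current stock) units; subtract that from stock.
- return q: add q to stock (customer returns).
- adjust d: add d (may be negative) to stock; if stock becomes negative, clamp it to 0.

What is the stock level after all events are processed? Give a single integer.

Answer: 0

Derivation:
Processing events:
Start: stock = 37
  Event 1 (sale 2): sell min(2,37)=2. stock: 37 - 2 = 35. total_sold = 2
  Event 2 (sale 20): sell min(20,35)=20. stock: 35 - 20 = 15. total_sold = 22
  Event 3 (sale 4): sell min(4,15)=4. stock: 15 - 4 = 11. total_sold = 26
  Event 4 (return 6): 11 + 6 = 17
  Event 5 (restock 8): 17 + 8 = 25
  Event 6 (sale 21): sell min(21,25)=21. stock: 25 - 21 = 4. total_sold = 47
  Event 7 (sale 19): sell min(19,4)=4. stock: 4 - 4 = 0. total_sold = 51
  Event 8 (sale 10): sell min(10,0)=0. stock: 0 - 0 = 0. total_sold = 51
  Event 9 (sale 9): sell min(9,0)=0. stock: 0 - 0 = 0. total_sold = 51
  Event 10 (sale 13): sell min(13,0)=0. stock: 0 - 0 = 0. total_sold = 51
  Event 11 (restock 32): 0 + 32 = 32
  Event 12 (sale 23): sell min(23,32)=23. stock: 32 - 23 = 9. total_sold = 74
  Event 13 (sale 25): sell min(25,9)=9. stock: 9 - 9 = 0. total_sold = 83
Final: stock = 0, total_sold = 83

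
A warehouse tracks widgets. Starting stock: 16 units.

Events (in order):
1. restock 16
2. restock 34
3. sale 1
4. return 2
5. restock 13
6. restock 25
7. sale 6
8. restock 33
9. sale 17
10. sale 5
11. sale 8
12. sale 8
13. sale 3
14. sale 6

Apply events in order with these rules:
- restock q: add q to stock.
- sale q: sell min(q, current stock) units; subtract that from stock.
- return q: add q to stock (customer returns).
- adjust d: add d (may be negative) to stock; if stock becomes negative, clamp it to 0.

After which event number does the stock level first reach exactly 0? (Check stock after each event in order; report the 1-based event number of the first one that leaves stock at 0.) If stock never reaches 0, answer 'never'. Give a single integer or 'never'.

Processing events:
Start: stock = 16
  Event 1 (restock 16): 16 + 16 = 32
  Event 2 (restock 34): 32 + 34 = 66
  Event 3 (sale 1): sell min(1,66)=1. stock: 66 - 1 = 65. total_sold = 1
  Event 4 (return 2): 65 + 2 = 67
  Event 5 (restock 13): 67 + 13 = 80
  Event 6 (restock 25): 80 + 25 = 105
  Event 7 (sale 6): sell min(6,105)=6. stock: 105 - 6 = 99. total_sold = 7
  Event 8 (restock 33): 99 + 33 = 132
  Event 9 (sale 17): sell min(17,132)=17. stock: 132 - 17 = 115. total_sold = 24
  Event 10 (sale 5): sell min(5,115)=5. stock: 115 - 5 = 110. total_sold = 29
  Event 11 (sale 8): sell min(8,110)=8. stock: 110 - 8 = 102. total_sold = 37
  Event 12 (sale 8): sell min(8,102)=8. stock: 102 - 8 = 94. total_sold = 45
  Event 13 (sale 3): sell min(3,94)=3. stock: 94 - 3 = 91. total_sold = 48
  Event 14 (sale 6): sell min(6,91)=6. stock: 91 - 6 = 85. total_sold = 54
Final: stock = 85, total_sold = 54

Stock never reaches 0.

Answer: never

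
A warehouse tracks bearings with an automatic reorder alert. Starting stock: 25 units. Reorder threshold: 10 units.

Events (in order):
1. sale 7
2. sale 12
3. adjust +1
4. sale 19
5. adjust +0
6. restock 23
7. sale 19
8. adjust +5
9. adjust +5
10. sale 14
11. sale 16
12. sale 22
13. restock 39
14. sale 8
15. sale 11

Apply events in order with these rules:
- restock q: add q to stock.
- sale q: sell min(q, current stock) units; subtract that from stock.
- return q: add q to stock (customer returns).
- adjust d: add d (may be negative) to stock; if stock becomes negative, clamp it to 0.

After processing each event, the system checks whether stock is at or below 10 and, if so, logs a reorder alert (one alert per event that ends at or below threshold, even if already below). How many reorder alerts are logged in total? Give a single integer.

Answer: 9

Derivation:
Processing events:
Start: stock = 25
  Event 1 (sale 7): sell min(7,25)=7. stock: 25 - 7 = 18. total_sold = 7
  Event 2 (sale 12): sell min(12,18)=12. stock: 18 - 12 = 6. total_sold = 19
  Event 3 (adjust +1): 6 + 1 = 7
  Event 4 (sale 19): sell min(19,7)=7. stock: 7 - 7 = 0. total_sold = 26
  Event 5 (adjust +0): 0 + 0 = 0
  Event 6 (restock 23): 0 + 23 = 23
  Event 7 (sale 19): sell min(19,23)=19. stock: 23 - 19 = 4. total_sold = 45
  Event 8 (adjust +5): 4 + 5 = 9
  Event 9 (adjust +5): 9 + 5 = 14
  Event 10 (sale 14): sell min(14,14)=14. stock: 14 - 14 = 0. total_sold = 59
  Event 11 (sale 16): sell min(16,0)=0. stock: 0 - 0 = 0. total_sold = 59
  Event 12 (sale 22): sell min(22,0)=0. stock: 0 - 0 = 0. total_sold = 59
  Event 13 (restock 39): 0 + 39 = 39
  Event 14 (sale 8): sell min(8,39)=8. stock: 39 - 8 = 31. total_sold = 67
  Event 15 (sale 11): sell min(11,31)=11. stock: 31 - 11 = 20. total_sold = 78
Final: stock = 20, total_sold = 78

Checking against threshold 10:
  After event 1: stock=18 > 10
  After event 2: stock=6 <= 10 -> ALERT
  After event 3: stock=7 <= 10 -> ALERT
  After event 4: stock=0 <= 10 -> ALERT
  After event 5: stock=0 <= 10 -> ALERT
  After event 6: stock=23 > 10
  After event 7: stock=4 <= 10 -> ALERT
  After event 8: stock=9 <= 10 -> ALERT
  After event 9: stock=14 > 10
  After event 10: stock=0 <= 10 -> ALERT
  After event 11: stock=0 <= 10 -> ALERT
  After event 12: stock=0 <= 10 -> ALERT
  After event 13: stock=39 > 10
  After event 14: stock=31 > 10
  After event 15: stock=20 > 10
Alert events: [2, 3, 4, 5, 7, 8, 10, 11, 12]. Count = 9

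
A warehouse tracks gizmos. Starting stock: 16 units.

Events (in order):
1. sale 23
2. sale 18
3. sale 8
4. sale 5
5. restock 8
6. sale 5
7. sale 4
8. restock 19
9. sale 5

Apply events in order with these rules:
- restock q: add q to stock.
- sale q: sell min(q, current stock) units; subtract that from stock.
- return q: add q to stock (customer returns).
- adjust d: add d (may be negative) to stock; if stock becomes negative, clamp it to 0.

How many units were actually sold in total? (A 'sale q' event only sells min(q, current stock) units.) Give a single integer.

Answer: 29

Derivation:
Processing events:
Start: stock = 16
  Event 1 (sale 23): sell min(23,16)=16. stock: 16 - 16 = 0. total_sold = 16
  Event 2 (sale 18): sell min(18,0)=0. stock: 0 - 0 = 0. total_sold = 16
  Event 3 (sale 8): sell min(8,0)=0. stock: 0 - 0 = 0. total_sold = 16
  Event 4 (sale 5): sell min(5,0)=0. stock: 0 - 0 = 0. total_sold = 16
  Event 5 (restock 8): 0 + 8 = 8
  Event 6 (sale 5): sell min(5,8)=5. stock: 8 - 5 = 3. total_sold = 21
  Event 7 (sale 4): sell min(4,3)=3. stock: 3 - 3 = 0. total_sold = 24
  Event 8 (restock 19): 0 + 19 = 19
  Event 9 (sale 5): sell min(5,19)=5. stock: 19 - 5 = 14. total_sold = 29
Final: stock = 14, total_sold = 29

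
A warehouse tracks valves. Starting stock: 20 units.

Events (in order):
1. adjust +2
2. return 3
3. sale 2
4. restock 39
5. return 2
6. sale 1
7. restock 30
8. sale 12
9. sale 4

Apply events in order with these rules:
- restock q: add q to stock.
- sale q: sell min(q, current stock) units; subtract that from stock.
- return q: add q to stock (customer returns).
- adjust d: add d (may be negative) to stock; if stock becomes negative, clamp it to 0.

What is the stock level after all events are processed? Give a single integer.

Answer: 77

Derivation:
Processing events:
Start: stock = 20
  Event 1 (adjust +2): 20 + 2 = 22
  Event 2 (return 3): 22 + 3 = 25
  Event 3 (sale 2): sell min(2,25)=2. stock: 25 - 2 = 23. total_sold = 2
  Event 4 (restock 39): 23 + 39 = 62
  Event 5 (return 2): 62 + 2 = 64
  Event 6 (sale 1): sell min(1,64)=1. stock: 64 - 1 = 63. total_sold = 3
  Event 7 (restock 30): 63 + 30 = 93
  Event 8 (sale 12): sell min(12,93)=12. stock: 93 - 12 = 81. total_sold = 15
  Event 9 (sale 4): sell min(4,81)=4. stock: 81 - 4 = 77. total_sold = 19
Final: stock = 77, total_sold = 19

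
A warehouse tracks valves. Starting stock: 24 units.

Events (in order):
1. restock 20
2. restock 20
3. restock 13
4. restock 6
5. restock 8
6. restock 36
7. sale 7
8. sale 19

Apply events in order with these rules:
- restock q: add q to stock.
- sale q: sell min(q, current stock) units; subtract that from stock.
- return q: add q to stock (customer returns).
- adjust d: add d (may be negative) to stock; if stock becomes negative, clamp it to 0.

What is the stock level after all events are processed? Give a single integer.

Answer: 101

Derivation:
Processing events:
Start: stock = 24
  Event 1 (restock 20): 24 + 20 = 44
  Event 2 (restock 20): 44 + 20 = 64
  Event 3 (restock 13): 64 + 13 = 77
  Event 4 (restock 6): 77 + 6 = 83
  Event 5 (restock 8): 83 + 8 = 91
  Event 6 (restock 36): 91 + 36 = 127
  Event 7 (sale 7): sell min(7,127)=7. stock: 127 - 7 = 120. total_sold = 7
  Event 8 (sale 19): sell min(19,120)=19. stock: 120 - 19 = 101. total_sold = 26
Final: stock = 101, total_sold = 26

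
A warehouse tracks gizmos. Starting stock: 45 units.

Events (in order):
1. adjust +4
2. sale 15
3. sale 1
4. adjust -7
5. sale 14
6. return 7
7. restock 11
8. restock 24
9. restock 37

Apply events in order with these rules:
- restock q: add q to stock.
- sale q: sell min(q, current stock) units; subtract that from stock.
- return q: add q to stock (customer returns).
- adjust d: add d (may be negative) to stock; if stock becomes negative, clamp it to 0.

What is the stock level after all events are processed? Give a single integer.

Answer: 91

Derivation:
Processing events:
Start: stock = 45
  Event 1 (adjust +4): 45 + 4 = 49
  Event 2 (sale 15): sell min(15,49)=15. stock: 49 - 15 = 34. total_sold = 15
  Event 3 (sale 1): sell min(1,34)=1. stock: 34 - 1 = 33. total_sold = 16
  Event 4 (adjust -7): 33 + -7 = 26
  Event 5 (sale 14): sell min(14,26)=14. stock: 26 - 14 = 12. total_sold = 30
  Event 6 (return 7): 12 + 7 = 19
  Event 7 (restock 11): 19 + 11 = 30
  Event 8 (restock 24): 30 + 24 = 54
  Event 9 (restock 37): 54 + 37 = 91
Final: stock = 91, total_sold = 30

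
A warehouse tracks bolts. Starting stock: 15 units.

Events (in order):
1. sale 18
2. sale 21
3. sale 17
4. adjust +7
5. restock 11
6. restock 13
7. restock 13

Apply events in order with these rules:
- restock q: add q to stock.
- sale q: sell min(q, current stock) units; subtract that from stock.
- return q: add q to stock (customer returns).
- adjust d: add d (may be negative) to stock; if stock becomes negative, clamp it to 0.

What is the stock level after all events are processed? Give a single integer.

Processing events:
Start: stock = 15
  Event 1 (sale 18): sell min(18,15)=15. stock: 15 - 15 = 0. total_sold = 15
  Event 2 (sale 21): sell min(21,0)=0. stock: 0 - 0 = 0. total_sold = 15
  Event 3 (sale 17): sell min(17,0)=0. stock: 0 - 0 = 0. total_sold = 15
  Event 4 (adjust +7): 0 + 7 = 7
  Event 5 (restock 11): 7 + 11 = 18
  Event 6 (restock 13): 18 + 13 = 31
  Event 7 (restock 13): 31 + 13 = 44
Final: stock = 44, total_sold = 15

Answer: 44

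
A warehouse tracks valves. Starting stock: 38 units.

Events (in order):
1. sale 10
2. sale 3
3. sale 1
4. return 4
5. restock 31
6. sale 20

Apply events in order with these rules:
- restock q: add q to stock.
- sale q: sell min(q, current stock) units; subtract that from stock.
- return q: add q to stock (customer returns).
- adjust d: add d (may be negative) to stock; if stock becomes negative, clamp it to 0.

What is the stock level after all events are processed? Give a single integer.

Processing events:
Start: stock = 38
  Event 1 (sale 10): sell min(10,38)=10. stock: 38 - 10 = 28. total_sold = 10
  Event 2 (sale 3): sell min(3,28)=3. stock: 28 - 3 = 25. total_sold = 13
  Event 3 (sale 1): sell min(1,25)=1. stock: 25 - 1 = 24. total_sold = 14
  Event 4 (return 4): 24 + 4 = 28
  Event 5 (restock 31): 28 + 31 = 59
  Event 6 (sale 20): sell min(20,59)=20. stock: 59 - 20 = 39. total_sold = 34
Final: stock = 39, total_sold = 34

Answer: 39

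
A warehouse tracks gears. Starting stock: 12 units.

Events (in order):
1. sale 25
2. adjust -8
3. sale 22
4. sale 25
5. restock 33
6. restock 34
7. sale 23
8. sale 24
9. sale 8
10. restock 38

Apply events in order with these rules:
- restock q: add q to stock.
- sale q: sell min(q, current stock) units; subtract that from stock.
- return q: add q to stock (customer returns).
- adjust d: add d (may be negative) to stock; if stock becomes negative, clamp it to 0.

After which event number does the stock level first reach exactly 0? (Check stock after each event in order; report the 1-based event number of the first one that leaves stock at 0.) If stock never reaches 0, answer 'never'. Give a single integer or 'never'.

Processing events:
Start: stock = 12
  Event 1 (sale 25): sell min(25,12)=12. stock: 12 - 12 = 0. total_sold = 12
  Event 2 (adjust -8): 0 + -8 = 0 (clamped to 0)
  Event 3 (sale 22): sell min(22,0)=0. stock: 0 - 0 = 0. total_sold = 12
  Event 4 (sale 25): sell min(25,0)=0. stock: 0 - 0 = 0. total_sold = 12
  Event 5 (restock 33): 0 + 33 = 33
  Event 6 (restock 34): 33 + 34 = 67
  Event 7 (sale 23): sell min(23,67)=23. stock: 67 - 23 = 44. total_sold = 35
  Event 8 (sale 24): sell min(24,44)=24. stock: 44 - 24 = 20. total_sold = 59
  Event 9 (sale 8): sell min(8,20)=8. stock: 20 - 8 = 12. total_sold = 67
  Event 10 (restock 38): 12 + 38 = 50
Final: stock = 50, total_sold = 67

First zero at event 1.

Answer: 1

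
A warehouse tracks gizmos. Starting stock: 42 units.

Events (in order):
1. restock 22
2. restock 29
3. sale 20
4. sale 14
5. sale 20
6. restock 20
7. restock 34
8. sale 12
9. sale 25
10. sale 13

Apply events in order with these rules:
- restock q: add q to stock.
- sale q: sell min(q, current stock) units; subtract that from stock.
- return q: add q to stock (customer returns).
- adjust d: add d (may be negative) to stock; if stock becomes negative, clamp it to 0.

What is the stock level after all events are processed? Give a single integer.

Answer: 43

Derivation:
Processing events:
Start: stock = 42
  Event 1 (restock 22): 42 + 22 = 64
  Event 2 (restock 29): 64 + 29 = 93
  Event 3 (sale 20): sell min(20,93)=20. stock: 93 - 20 = 73. total_sold = 20
  Event 4 (sale 14): sell min(14,73)=14. stock: 73 - 14 = 59. total_sold = 34
  Event 5 (sale 20): sell min(20,59)=20. stock: 59 - 20 = 39. total_sold = 54
  Event 6 (restock 20): 39 + 20 = 59
  Event 7 (restock 34): 59 + 34 = 93
  Event 8 (sale 12): sell min(12,93)=12. stock: 93 - 12 = 81. total_sold = 66
  Event 9 (sale 25): sell min(25,81)=25. stock: 81 - 25 = 56. total_sold = 91
  Event 10 (sale 13): sell min(13,56)=13. stock: 56 - 13 = 43. total_sold = 104
Final: stock = 43, total_sold = 104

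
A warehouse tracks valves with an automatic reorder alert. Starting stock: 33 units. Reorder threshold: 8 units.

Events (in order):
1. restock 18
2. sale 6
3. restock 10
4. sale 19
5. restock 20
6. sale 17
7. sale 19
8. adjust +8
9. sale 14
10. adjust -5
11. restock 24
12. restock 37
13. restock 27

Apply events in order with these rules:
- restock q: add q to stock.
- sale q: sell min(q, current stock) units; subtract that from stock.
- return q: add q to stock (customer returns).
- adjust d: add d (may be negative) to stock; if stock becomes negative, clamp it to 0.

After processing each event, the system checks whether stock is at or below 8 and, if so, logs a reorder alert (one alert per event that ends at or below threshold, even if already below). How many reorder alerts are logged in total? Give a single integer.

Answer: 0

Derivation:
Processing events:
Start: stock = 33
  Event 1 (restock 18): 33 + 18 = 51
  Event 2 (sale 6): sell min(6,51)=6. stock: 51 - 6 = 45. total_sold = 6
  Event 3 (restock 10): 45 + 10 = 55
  Event 4 (sale 19): sell min(19,55)=19. stock: 55 - 19 = 36. total_sold = 25
  Event 5 (restock 20): 36 + 20 = 56
  Event 6 (sale 17): sell min(17,56)=17. stock: 56 - 17 = 39. total_sold = 42
  Event 7 (sale 19): sell min(19,39)=19. stock: 39 - 19 = 20. total_sold = 61
  Event 8 (adjust +8): 20 + 8 = 28
  Event 9 (sale 14): sell min(14,28)=14. stock: 28 - 14 = 14. total_sold = 75
  Event 10 (adjust -5): 14 + -5 = 9
  Event 11 (restock 24): 9 + 24 = 33
  Event 12 (restock 37): 33 + 37 = 70
  Event 13 (restock 27): 70 + 27 = 97
Final: stock = 97, total_sold = 75

Checking against threshold 8:
  After event 1: stock=51 > 8
  After event 2: stock=45 > 8
  After event 3: stock=55 > 8
  After event 4: stock=36 > 8
  After event 5: stock=56 > 8
  After event 6: stock=39 > 8
  After event 7: stock=20 > 8
  After event 8: stock=28 > 8
  After event 9: stock=14 > 8
  After event 10: stock=9 > 8
  After event 11: stock=33 > 8
  After event 12: stock=70 > 8
  After event 13: stock=97 > 8
Alert events: []. Count = 0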